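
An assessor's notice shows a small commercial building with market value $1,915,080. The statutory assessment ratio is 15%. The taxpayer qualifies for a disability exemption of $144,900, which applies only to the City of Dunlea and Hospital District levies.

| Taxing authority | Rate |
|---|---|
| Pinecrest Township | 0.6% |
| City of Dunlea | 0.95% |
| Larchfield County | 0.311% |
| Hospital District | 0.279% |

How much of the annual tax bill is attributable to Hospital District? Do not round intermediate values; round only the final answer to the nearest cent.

$397.19

Assessed value = $1,915,080 × 0.15 = $287,262
Hospital District taxable value = $287,262 − $144,900 = $142,362
Hospital District levy = $142,362 × 0.00279 = $397.18998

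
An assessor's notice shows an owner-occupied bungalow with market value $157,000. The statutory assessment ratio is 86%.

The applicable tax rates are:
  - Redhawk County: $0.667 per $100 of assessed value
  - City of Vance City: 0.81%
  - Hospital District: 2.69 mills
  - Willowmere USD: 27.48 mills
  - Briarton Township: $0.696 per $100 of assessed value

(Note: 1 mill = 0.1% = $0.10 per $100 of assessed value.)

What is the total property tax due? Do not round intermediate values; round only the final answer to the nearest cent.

$7,007.54

Assessed value = $157,000 × 0.86 = $135,020
Redhawk County: $135,020 × 0.00667 = $900.5834
City of Vance City: $135,020 × 0.0081 = $1,093.662
Hospital District: $135,020 × 0.00269 = $363.2038
Willowmere USD: $135,020 × 0.02748 = $3,710.3496
Briarton Township: $135,020 × 0.00696 = $939.7392
Total = $7,007.538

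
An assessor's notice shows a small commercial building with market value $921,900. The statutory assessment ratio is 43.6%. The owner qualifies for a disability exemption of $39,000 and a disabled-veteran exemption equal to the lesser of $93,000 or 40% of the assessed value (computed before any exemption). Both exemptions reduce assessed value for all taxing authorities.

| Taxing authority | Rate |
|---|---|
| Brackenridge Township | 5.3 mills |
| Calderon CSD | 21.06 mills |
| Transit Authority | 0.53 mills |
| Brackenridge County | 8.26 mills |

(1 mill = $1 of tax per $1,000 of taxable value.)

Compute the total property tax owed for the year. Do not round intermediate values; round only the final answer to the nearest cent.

Assessed value = $921,900 × 0.436 = $401,948.4
Disabled-veteran exemption = min($93,000, 40% × $401,948.4) = min($93,000, $160,779.36) = $93,000 (dollar cap binds)
Taxable value = $401,948.4 − $39,000 − $93,000 = $269,948.4
Brackenridge Township: $269,948.4 × 0.0053 = $1,430.72652
Calderon CSD: $269,948.4 × 0.02106 = $5,685.113304
Transit Authority: $269,948.4 × 0.00053 = $143.072652
Brackenridge County: $269,948.4 × 0.00826 = $2,229.773784
Total = $9,488.68626

$9,488.69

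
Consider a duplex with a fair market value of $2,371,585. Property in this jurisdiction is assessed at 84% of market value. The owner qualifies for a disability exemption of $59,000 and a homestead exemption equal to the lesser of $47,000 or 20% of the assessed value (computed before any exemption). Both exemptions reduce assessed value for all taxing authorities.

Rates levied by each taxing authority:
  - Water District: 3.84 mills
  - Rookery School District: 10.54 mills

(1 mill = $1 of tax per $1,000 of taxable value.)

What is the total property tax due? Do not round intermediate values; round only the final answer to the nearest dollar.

Assessed value = $2,371,585 × 0.84 = $1,992,131.4
Homestead exemption = min($47,000, 20% × $1,992,131.4) = min($47,000, $398,426.28) = $47,000 (dollar cap binds)
Taxable value = $1,992,131.4 − $59,000 − $47,000 = $1,886,131.4
Water District: $1,886,131.4 × 0.00384 = $7,242.744576
Rookery School District: $1,886,131.4 × 0.01054 = $19,879.824956
Total = $27,122.569532

$27,123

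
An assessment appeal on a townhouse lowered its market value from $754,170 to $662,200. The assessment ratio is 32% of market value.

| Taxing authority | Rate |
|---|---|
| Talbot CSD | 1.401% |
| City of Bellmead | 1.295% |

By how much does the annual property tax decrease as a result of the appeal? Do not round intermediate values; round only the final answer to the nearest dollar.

$793

Old assessed value = $754,170 × 0.32 = $241,334.4
New assessed value = $662,200 × 0.32 = $211,904
Combined rate = 0.01401 + 0.01295 = 0.02696
Old tax = $241,334.4 × 0.02696 = $6,506.375424
New tax = $211,904 × 0.02696 = $5,712.93184
Reduction = $6,506.375424 − $5,712.93184 = $793.443584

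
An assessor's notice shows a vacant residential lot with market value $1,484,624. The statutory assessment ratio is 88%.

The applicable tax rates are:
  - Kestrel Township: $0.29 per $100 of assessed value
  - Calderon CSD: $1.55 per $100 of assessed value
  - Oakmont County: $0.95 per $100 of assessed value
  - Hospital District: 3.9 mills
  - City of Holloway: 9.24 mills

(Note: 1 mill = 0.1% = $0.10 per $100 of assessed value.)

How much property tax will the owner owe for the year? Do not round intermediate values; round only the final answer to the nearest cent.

Assessed value = $1,484,624 × 0.88 = $1,306,469.12
Kestrel Township: $1,306,469.12 × 0.0029 = $3,788.760448
Calderon CSD: $1,306,469.12 × 0.0155 = $20,250.27136
Oakmont County: $1,306,469.12 × 0.0095 = $12,411.45664
Hospital District: $1,306,469.12 × 0.0039 = $5,095.229568
City of Holloway: $1,306,469.12 × 0.00924 = $12,071.7746688
Total = $53,617.4926848

$53,617.49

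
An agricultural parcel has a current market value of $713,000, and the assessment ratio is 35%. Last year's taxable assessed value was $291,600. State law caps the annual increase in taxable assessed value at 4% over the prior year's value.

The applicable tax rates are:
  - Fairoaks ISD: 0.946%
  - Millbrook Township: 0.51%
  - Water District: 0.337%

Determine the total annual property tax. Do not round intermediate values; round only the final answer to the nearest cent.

Uncapped assessed value = $713,000 × 0.35 = $249,550
Cap limit = $291,600 × 1.04 = $303,264
Taxable assessed value = min($249,550, $303,264) = $249,550 (cap does not bind)
Fairoaks ISD: $249,550 × 0.00946 = $2,360.743
Millbrook Township: $249,550 × 0.0051 = $1,272.705
Water District: $249,550 × 0.00337 = $840.9835
Total = $4,474.4315

$4,474.43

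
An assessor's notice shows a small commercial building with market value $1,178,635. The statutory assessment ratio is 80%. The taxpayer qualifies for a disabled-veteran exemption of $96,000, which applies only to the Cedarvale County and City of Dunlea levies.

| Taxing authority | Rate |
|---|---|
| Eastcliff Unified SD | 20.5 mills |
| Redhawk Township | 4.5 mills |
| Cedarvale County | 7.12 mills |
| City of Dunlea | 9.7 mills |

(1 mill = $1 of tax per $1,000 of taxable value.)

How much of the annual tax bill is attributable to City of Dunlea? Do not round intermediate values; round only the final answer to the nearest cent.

Assessed value = $1,178,635 × 0.8 = $942,908
City of Dunlea taxable value = $942,908 − $96,000 = $846,908
City of Dunlea levy = $846,908 × 0.0097 = $8,215.0076

$8,215.01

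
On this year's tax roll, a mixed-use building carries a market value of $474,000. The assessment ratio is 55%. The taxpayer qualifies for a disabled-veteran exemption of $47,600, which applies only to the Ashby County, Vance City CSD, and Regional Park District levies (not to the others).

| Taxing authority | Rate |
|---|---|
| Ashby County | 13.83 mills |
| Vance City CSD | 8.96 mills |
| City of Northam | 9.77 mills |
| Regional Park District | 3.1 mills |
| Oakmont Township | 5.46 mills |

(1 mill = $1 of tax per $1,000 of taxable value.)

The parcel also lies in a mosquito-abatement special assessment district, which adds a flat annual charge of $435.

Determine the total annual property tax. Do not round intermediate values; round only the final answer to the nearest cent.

$9,922.62

Assessed value = $474,000 × 0.55 = $260,700
Ashby County: ($260,700 − $47,600) × 0.01383 = $213,100 × 0.01383 = $2,947.173
Vance City CSD: ($260,700 − $47,600) × 0.00896 = $213,100 × 0.00896 = $1,909.376
City of Northam: $260,700 × 0.00977 = $2,547.039
Regional Park District: ($260,700 − $47,600) × 0.0031 = $213,100 × 0.0031 = $660.61
Oakmont Township: $260,700 × 0.00546 = $1,423.422
Levies subtotal = $9,487.62
Total = $9,487.62 + $435 = $9,922.62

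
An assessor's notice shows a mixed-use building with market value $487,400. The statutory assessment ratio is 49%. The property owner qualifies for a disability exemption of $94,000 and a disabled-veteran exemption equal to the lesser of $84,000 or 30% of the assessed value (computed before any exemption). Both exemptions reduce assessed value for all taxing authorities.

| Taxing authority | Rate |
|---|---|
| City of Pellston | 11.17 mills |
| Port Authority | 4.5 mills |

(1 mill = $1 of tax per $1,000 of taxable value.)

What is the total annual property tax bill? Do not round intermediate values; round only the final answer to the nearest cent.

$1,146.70

Assessed value = $487,400 × 0.49 = $238,826
Disabled-veteran exemption = min($84,000, 30% × $238,826) = min($84,000, $71,647.8) = $71,647.8 (percentage binds)
Taxable value = $238,826 − $94,000 − $71,647.8 = $73,178.2
City of Pellston: $73,178.2 × 0.01117 = $817.400494
Port Authority: $73,178.2 × 0.0045 = $329.3019
Total = $1,146.702394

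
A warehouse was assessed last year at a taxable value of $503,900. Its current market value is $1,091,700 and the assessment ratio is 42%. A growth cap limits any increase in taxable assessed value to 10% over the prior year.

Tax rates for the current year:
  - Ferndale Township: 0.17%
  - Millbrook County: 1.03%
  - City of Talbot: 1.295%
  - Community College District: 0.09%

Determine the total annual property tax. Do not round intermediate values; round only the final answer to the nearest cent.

Uncapped assessed value = $1,091,700 × 0.42 = $458,514
Cap limit = $503,900 × 1.1 = $554,290
Taxable assessed value = min($458,514, $554,290) = $458,514 (cap does not bind)
Ferndale Township: $458,514 × 0.0017 = $779.4738
Millbrook County: $458,514 × 0.0103 = $4,722.6942
City of Talbot: $458,514 × 0.01295 = $5,937.7563
Community College District: $458,514 × 0.0009 = $412.6626
Total = $11,852.5869

$11,852.59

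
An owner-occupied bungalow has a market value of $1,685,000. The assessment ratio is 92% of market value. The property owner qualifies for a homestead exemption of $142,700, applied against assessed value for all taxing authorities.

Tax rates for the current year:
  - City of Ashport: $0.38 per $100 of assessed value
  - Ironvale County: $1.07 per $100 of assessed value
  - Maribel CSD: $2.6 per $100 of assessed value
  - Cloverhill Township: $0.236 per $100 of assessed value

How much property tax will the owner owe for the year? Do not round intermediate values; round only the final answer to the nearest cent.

Assessed value = $1,685,000 × 0.92 = $1,550,200
Taxable value = $1,550,200 − $142,700 = $1,407,500
City of Ashport: $1,407,500 × 0.0038 = $5,348.5
Ironvale County: $1,407,500 × 0.0107 = $15,060.25
Maribel CSD: $1,407,500 × 0.026 = $36,595
Cloverhill Township: $1,407,500 × 0.00236 = $3,321.7
Total = $5,348.5 + $15,060.25 + $36,595 + $3,321.7 = $60,325.45

$60,325.45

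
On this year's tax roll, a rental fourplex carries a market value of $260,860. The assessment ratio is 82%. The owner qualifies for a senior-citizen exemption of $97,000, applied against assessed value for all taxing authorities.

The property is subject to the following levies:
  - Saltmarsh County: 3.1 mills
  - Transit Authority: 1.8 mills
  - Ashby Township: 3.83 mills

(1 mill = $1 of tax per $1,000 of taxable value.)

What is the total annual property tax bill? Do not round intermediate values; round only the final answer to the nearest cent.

Assessed value = $260,860 × 0.82 = $213,905.2
Taxable value = $213,905.2 − $97,000 = $116,905.2
Saltmarsh County: $116,905.2 × 0.0031 = $362.40612
Transit Authority: $116,905.2 × 0.0018 = $210.42936
Ashby Township: $116,905.2 × 0.00383 = $447.746916
Total = $362.40612 + $210.42936 + $447.746916 = $1,020.582396

$1,020.58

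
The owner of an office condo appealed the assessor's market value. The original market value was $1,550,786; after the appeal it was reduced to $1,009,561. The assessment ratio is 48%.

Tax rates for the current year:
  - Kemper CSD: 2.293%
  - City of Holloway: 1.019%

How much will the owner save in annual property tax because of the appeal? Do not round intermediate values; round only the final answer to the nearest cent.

$8,604.18

Old assessed value = $1,550,786 × 0.48 = $744,377.28
New assessed value = $1,009,561 × 0.48 = $484,589.28
Combined rate = 0.02293 + 0.01019 = 0.03312
Old tax = $744,377.28 × 0.03312 = $24,653.7755136
New tax = $484,589.28 × 0.03312 = $16,049.5969536
Reduction = $24,653.7755136 − $16,049.5969536 = $8,604.17856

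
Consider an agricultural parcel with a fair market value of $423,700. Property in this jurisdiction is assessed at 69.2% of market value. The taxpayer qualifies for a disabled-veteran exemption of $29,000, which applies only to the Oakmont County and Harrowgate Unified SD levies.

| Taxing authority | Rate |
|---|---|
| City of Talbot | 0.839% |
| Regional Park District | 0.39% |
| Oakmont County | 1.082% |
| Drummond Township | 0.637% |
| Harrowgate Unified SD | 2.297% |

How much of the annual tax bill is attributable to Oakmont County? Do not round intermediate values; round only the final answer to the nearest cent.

Assessed value = $423,700 × 0.692 = $293,200.4
Oakmont County taxable value = $293,200.4 − $29,000 = $264,200.4
Oakmont County levy = $264,200.4 × 0.01082 = $2,858.648328

$2,858.65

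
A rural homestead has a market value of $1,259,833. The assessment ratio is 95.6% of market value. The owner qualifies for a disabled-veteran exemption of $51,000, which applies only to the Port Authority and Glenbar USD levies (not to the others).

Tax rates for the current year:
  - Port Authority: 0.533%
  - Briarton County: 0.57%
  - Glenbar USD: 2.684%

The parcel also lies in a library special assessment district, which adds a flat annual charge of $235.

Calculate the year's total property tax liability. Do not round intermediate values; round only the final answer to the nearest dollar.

Assessed value = $1,259,833 × 0.956 = $1,204,400.348
Port Authority: ($1,204,400.348 − $51,000) × 0.00533 = $1,153,400.348 × 0.00533 = $6,147.62385484
Briarton County: $1,204,400.348 × 0.0057 = $6,865.0819836
Glenbar USD: ($1,204,400.348 − $51,000) × 0.02684 = $1,153,400.348 × 0.02684 = $30,957.26534032
Levies subtotal = $43,969.97117876
Total = $43,969.97117876 + $235 = $44,204.97117876

$44,205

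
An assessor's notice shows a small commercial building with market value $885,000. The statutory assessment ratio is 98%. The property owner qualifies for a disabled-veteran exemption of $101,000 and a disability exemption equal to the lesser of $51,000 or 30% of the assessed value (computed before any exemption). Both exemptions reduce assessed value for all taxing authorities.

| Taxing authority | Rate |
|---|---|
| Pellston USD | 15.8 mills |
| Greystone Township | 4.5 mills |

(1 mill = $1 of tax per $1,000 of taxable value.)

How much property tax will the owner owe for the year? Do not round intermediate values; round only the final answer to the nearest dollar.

Assessed value = $885,000 × 0.98 = $867,300
Disability exemption = min($51,000, 30% × $867,300) = min($51,000, $260,190) = $51,000 (dollar cap binds)
Taxable value = $867,300 − $101,000 − $51,000 = $715,300
Pellston USD: $715,300 × 0.0158 = $11,301.74
Greystone Township: $715,300 × 0.0045 = $3,218.85
Total = $14,520.59

$14,521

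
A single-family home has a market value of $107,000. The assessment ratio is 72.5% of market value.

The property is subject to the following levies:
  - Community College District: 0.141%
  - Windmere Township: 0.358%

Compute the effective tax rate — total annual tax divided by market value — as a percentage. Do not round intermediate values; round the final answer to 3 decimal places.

0.362%

Assessed value = $107,000 × 0.725 = $77,575
Community College District: $77,575 × 0.00141 = $109.38075
Windmere Township: $77,575 × 0.00358 = $277.7185
Total tax = $387.09925
Effective rate = $387.09925 ÷ $107,000 = 0.362% of market value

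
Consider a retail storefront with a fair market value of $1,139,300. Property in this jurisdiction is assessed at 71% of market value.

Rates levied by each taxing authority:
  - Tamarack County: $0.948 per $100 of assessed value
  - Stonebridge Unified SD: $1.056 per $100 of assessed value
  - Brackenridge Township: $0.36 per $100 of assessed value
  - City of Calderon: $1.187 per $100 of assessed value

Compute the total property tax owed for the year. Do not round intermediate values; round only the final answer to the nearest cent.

$28,724.15

Assessed value = $1,139,300 × 0.71 = $808,903
Tamarack County: $808,903 × 0.00948 = $7,668.40044
Stonebridge Unified SD: $808,903 × 0.01056 = $8,542.01568
Brackenridge Township: $808,903 × 0.0036 = $2,912.0508
City of Calderon: $808,903 × 0.01187 = $9,601.67861
Total = $7,668.40044 + $8,542.01568 + $2,912.0508 + $9,601.67861 = $28,724.14553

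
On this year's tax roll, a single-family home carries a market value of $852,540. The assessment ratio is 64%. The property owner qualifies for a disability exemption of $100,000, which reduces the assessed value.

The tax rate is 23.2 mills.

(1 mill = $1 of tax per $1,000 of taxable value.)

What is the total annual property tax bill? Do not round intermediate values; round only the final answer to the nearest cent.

Assessed value = $852,540 × 0.64 = $545,625.6
Taxable value = $545,625.6 − $100,000 = $445,625.6
Tax = $445,625.6 × 0.0232 = $10,338.51392

$10,338.51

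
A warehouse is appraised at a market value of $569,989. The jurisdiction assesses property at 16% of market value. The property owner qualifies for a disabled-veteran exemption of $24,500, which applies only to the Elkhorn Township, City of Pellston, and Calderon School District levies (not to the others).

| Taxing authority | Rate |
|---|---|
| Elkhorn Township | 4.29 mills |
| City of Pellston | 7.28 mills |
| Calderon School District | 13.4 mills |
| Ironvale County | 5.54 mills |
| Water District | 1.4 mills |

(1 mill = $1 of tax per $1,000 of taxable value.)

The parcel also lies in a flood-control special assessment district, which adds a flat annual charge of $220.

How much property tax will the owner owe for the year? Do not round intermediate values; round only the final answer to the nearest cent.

$2,518.37

Assessed value = $569,989 × 0.16 = $91,198.24
Elkhorn Township: ($91,198.24 − $24,500) × 0.00429 = $66,698.24 × 0.00429 = $286.1354496
City of Pellston: ($91,198.24 − $24,500) × 0.00728 = $66,698.24 × 0.00728 = $485.5631872
Calderon School District: ($91,198.24 − $24,500) × 0.0134 = $66,698.24 × 0.0134 = $893.756416
Ironvale County: $91,198.24 × 0.00554 = $505.2382496
Water District: $91,198.24 × 0.0014 = $127.677536
Levies subtotal = $2,298.3708384
Total = $2,298.3708384 + $220 = $2,518.3708384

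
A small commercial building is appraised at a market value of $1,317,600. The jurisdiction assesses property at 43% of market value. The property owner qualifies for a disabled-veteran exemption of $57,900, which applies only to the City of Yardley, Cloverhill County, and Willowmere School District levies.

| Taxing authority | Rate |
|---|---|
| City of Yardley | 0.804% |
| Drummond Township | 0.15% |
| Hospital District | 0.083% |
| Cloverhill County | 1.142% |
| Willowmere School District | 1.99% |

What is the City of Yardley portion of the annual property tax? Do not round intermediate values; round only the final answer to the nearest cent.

$4,089.69

Assessed value = $1,317,600 × 0.43 = $566,568
City of Yardley taxable value = $566,568 − $57,900 = $508,668
City of Yardley levy = $508,668 × 0.00804 = $4,089.69072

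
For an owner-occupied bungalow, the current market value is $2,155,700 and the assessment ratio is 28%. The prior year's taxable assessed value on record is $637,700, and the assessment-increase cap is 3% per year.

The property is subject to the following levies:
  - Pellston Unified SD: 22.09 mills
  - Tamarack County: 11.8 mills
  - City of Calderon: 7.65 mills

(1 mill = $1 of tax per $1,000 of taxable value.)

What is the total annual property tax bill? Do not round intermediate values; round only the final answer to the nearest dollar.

Uncapped assessed value = $2,155,700 × 0.28 = $603,596
Cap limit = $637,700 × 1.03 = $656,831
Taxable assessed value = min($603,596, $656,831) = $603,596 (cap does not bind)
Pellston Unified SD: $603,596 × 0.02209 = $13,333.43564
Tamarack County: $603,596 × 0.0118 = $7,122.4328
City of Calderon: $603,596 × 0.00765 = $4,617.5094
Total = $25,073.37784

$25,073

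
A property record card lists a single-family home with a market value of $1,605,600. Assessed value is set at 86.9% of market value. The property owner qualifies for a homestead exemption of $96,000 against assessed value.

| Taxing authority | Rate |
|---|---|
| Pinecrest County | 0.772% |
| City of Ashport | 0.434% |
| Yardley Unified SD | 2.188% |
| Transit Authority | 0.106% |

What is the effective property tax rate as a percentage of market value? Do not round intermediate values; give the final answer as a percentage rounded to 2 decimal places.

Assessed value = $1,605,600 × 0.869 = $1,395,266.4
Taxable value = $1,395,266.4 − $96,000 = $1,299,266.4
Pinecrest County: $1,299,266.4 × 0.00772 = $10,030.336608
City of Ashport: $1,299,266.4 × 0.00434 = $5,638.816176
Yardley Unified SD: $1,299,266.4 × 0.02188 = $28,427.948832
Transit Authority: $1,299,266.4 × 0.00106 = $1,377.222384
Total tax = $45,474.324
Effective rate = $45,474.324 ÷ $1,605,600 = 2.83% of market value

2.83%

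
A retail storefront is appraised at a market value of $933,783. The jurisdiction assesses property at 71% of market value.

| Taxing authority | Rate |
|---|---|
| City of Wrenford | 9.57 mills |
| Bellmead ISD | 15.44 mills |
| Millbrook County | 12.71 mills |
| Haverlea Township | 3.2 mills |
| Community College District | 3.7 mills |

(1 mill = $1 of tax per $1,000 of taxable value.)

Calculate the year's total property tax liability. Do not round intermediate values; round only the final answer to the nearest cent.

$29,582.43

Assessed value = $933,783 × 0.71 = $662,985.93
City of Wrenford: $662,985.93 × 0.00957 = $6,344.7753501
Bellmead ISD: $662,985.93 × 0.01544 = $10,236.5027592
Millbrook County: $662,985.93 × 0.01271 = $8,426.5511703
Haverlea Township: $662,985.93 × 0.0032 = $2,121.554976
Community College District: $662,985.93 × 0.0037 = $2,453.047941
Total = $6,344.7753501 + $10,236.5027592 + $8,426.5511703 + $2,121.554976 + $2,453.047941 = $29,582.4321966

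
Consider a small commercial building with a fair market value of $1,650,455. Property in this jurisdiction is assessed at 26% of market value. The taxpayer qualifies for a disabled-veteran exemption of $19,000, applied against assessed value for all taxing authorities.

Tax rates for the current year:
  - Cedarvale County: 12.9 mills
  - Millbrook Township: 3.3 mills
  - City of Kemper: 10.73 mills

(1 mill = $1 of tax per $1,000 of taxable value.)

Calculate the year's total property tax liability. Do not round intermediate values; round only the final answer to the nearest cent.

Assessed value = $1,650,455 × 0.26 = $429,118.3
Taxable value = $429,118.3 − $19,000 = $410,118.3
Cedarvale County: $410,118.3 × 0.0129 = $5,290.52607
Millbrook Township: $410,118.3 × 0.0033 = $1,353.39039
City of Kemper: $410,118.3 × 0.01073 = $4,400.569359
Total = $5,290.52607 + $1,353.39039 + $4,400.569359 = $11,044.485819

$11,044.49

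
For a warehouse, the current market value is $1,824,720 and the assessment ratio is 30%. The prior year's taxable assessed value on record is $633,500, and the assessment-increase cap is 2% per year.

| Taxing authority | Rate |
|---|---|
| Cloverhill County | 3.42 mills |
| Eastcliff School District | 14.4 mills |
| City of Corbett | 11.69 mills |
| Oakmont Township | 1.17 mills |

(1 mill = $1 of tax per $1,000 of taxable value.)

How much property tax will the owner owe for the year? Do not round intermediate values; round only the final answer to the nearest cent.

$16,794.72

Uncapped assessed value = $1,824,720 × 0.3 = $547,416
Cap limit = $633,500 × 1.02 = $646,170
Taxable assessed value = min($547,416, $646,170) = $547,416 (cap does not bind)
Cloverhill County: $547,416 × 0.00342 = $1,872.16272
Eastcliff School District: $547,416 × 0.0144 = $7,882.7904
City of Corbett: $547,416 × 0.01169 = $6,399.29304
Oakmont Township: $547,416 × 0.00117 = $640.47672
Total = $16,794.72288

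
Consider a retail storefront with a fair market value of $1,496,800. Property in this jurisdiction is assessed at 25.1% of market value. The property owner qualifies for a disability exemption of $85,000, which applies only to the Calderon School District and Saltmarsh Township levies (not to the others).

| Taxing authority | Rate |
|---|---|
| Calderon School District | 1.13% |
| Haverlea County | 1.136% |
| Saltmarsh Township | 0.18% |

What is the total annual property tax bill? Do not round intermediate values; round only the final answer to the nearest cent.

$8,076.04

Assessed value = $1,496,800 × 0.251 = $375,696.8
Calderon School District: ($375,696.8 − $85,000) × 0.0113 = $290,696.8 × 0.0113 = $3,284.87384
Haverlea County: $375,696.8 × 0.01136 = $4,267.915648
Saltmarsh Township: ($375,696.8 − $85,000) × 0.0018 = $290,696.8 × 0.0018 = $523.25424
Total = $8,076.043728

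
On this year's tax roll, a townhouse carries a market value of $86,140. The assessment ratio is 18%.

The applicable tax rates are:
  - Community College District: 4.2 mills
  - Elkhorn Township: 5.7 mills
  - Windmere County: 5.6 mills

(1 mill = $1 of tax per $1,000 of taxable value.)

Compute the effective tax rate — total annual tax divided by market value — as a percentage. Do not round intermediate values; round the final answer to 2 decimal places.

0.28%

Assessed value = $86,140 × 0.18 = $15,505.2
Community College District: $15,505.2 × 0.0042 = $65.12184
Elkhorn Township: $15,505.2 × 0.0057 = $88.37964
Windmere County: $15,505.2 × 0.0056 = $86.82912
Total tax = $240.3306
Effective rate = $240.3306 ÷ $86,140 = 0.28% of market value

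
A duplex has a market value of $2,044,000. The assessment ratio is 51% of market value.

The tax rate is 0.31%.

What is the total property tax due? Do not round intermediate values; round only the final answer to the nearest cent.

Assessed value = $2,044,000 × 0.51 = $1,042,440
Tax = $1,042,440 × 0.0031 = $3,231.564

$3,231.56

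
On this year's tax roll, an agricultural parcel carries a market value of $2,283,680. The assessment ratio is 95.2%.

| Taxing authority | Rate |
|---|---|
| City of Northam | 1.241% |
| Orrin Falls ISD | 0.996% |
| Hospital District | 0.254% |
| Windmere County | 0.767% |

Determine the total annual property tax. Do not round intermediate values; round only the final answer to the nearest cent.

Assessed value = $2,283,680 × 0.952 = $2,174,063.36
City of Northam: $2,174,063.36 × 0.01241 = $26,980.1262976
Orrin Falls ISD: $2,174,063.36 × 0.00996 = $21,653.6710656
Hospital District: $2,174,063.36 × 0.00254 = $5,522.1209344
Windmere County: $2,174,063.36 × 0.00767 = $16,675.0659712
Total = $26,980.1262976 + $21,653.6710656 + $5,522.1209344 + $16,675.0659712 = $70,830.9842688

$70,830.98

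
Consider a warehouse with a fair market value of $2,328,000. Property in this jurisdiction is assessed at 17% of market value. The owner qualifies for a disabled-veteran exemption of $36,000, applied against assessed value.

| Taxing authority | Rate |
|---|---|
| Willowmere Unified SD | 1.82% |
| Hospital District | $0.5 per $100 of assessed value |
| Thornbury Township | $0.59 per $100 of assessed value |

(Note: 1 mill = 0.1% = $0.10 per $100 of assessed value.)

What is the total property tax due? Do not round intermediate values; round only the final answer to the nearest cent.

Assessed value = $2,328,000 × 0.17 = $395,760
Taxable value = $395,760 − $36,000 = $359,760
Willowmere Unified SD: $359,760 × 0.0182 = $6,547.632
Hospital District: $359,760 × 0.005 = $1,798.8
Thornbury Township: $359,760 × 0.0059 = $2,122.584
Total = $10,469.016

$10,469.02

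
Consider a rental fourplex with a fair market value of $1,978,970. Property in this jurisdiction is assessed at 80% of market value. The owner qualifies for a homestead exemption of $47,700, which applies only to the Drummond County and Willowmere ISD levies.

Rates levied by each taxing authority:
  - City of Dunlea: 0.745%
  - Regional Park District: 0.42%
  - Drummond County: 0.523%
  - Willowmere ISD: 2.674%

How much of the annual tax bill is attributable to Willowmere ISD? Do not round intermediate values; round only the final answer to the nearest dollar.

Assessed value = $1,978,970 × 0.8 = $1,583,176
Willowmere ISD taxable value = $1,583,176 − $47,700 = $1,535,476
Willowmere ISD levy = $1,535,476 × 0.02674 = $41,058.62824

$41,059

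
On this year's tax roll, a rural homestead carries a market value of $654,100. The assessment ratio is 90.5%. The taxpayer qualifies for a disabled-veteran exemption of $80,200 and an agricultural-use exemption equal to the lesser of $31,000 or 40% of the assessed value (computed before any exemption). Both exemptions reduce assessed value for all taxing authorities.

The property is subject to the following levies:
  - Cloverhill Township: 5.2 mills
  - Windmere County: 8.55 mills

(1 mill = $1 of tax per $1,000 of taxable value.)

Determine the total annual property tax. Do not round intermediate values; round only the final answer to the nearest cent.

Assessed value = $654,100 × 0.905 = $591,960.5
Agricultural-use exemption = min($31,000, 40% × $591,960.5) = min($31,000, $236,784.2) = $31,000 (dollar cap binds)
Taxable value = $591,960.5 − $80,200 − $31,000 = $480,760.5
Cloverhill Township: $480,760.5 × 0.0052 = $2,499.9546
Windmere County: $480,760.5 × 0.00855 = $4,110.502275
Total = $6,610.456875

$6,610.46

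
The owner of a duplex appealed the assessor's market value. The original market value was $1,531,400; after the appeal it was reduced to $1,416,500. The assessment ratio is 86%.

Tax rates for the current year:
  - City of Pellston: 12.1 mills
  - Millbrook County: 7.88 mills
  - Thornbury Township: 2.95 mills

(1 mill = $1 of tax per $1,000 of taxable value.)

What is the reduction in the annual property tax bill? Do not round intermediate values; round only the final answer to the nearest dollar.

Old assessed value = $1,531,400 × 0.86 = $1,317,004
New assessed value = $1,416,500 × 0.86 = $1,218,190
Combined rate = 0.0121 + 0.00788 + 0.00295 = 0.02293
Old tax = $1,317,004 × 0.02293 = $30,198.90172
New tax = $1,218,190 × 0.02293 = $27,933.0967
Reduction = $30,198.90172 − $27,933.0967 = $2,265.80502

$2,266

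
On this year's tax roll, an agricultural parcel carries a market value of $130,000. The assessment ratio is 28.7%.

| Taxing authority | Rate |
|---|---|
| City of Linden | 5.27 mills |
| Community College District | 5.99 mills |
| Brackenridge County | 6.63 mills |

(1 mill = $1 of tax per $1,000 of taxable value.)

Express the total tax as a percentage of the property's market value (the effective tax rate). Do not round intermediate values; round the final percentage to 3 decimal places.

Assessed value = $130,000 × 0.287 = $37,310
City of Linden: $37,310 × 0.00527 = $196.6237
Community College District: $37,310 × 0.00599 = $223.4869
Brackenridge County: $37,310 × 0.00663 = $247.3653
Total tax = $667.4759
Effective rate = $667.4759 ÷ $130,000 = 0.513% of market value

0.513%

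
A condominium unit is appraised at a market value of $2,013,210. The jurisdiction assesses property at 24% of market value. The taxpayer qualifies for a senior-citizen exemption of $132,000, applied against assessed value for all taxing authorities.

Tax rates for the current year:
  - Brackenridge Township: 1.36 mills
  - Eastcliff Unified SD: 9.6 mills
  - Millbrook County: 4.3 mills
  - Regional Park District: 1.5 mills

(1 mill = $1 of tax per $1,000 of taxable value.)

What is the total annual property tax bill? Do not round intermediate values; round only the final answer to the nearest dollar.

Assessed value = $2,013,210 × 0.24 = $483,170.4
Taxable value = $483,170.4 − $132,000 = $351,170.4
Brackenridge Township: $351,170.4 × 0.00136 = $477.591744
Eastcliff Unified SD: $351,170.4 × 0.0096 = $3,371.23584
Millbrook County: $351,170.4 × 0.0043 = $1,510.03272
Regional Park District: $351,170.4 × 0.0015 = $526.7556
Total = $477.591744 + $3,371.23584 + $1,510.03272 + $526.7556 = $5,885.615904

$5,886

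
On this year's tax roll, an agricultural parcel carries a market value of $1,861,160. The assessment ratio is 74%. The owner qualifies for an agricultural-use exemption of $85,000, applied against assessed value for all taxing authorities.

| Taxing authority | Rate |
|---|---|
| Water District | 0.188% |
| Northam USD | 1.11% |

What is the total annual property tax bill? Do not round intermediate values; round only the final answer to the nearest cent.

$16,773.51

Assessed value = $1,861,160 × 0.74 = $1,377,258.4
Taxable value = $1,377,258.4 − $85,000 = $1,292,258.4
Water District: $1,292,258.4 × 0.00188 = $2,429.445792
Northam USD: $1,292,258.4 × 0.0111 = $14,344.06824
Total = $2,429.445792 + $14,344.06824 = $16,773.514032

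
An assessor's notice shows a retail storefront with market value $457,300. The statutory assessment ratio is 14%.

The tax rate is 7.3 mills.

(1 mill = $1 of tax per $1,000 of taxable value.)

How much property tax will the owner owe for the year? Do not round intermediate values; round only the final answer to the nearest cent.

Assessed value = $457,300 × 0.14 = $64,022
Tax = $64,022 × 0.0073 = $467.3606

$467.36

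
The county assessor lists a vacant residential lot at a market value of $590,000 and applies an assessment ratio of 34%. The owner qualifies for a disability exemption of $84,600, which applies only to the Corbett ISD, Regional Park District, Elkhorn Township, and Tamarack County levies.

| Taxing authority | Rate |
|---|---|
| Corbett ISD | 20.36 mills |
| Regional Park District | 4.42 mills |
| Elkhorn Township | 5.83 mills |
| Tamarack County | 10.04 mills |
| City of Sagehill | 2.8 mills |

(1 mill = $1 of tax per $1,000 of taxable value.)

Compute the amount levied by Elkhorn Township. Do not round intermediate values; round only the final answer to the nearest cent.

$676.28

Assessed value = $590,000 × 0.34 = $200,600
Elkhorn Township taxable value = $200,600 − $84,600 = $116,000
Elkhorn Township levy = $116,000 × 0.00583 = $676.28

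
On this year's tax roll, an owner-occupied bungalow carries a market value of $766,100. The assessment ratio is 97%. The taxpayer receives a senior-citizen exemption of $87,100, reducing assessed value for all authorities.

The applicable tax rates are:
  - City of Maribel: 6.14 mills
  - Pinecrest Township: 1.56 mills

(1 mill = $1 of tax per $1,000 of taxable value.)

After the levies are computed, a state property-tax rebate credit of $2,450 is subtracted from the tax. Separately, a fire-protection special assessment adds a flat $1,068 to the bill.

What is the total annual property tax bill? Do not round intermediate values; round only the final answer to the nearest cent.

Assessed value = $766,100 × 0.97 = $743,117
Taxable value = $743,117 − $87,100 = $656,017
City of Maribel: $656,017 × 0.00614 = $4,027.94438
Pinecrest Township: $656,017 × 0.00156 = $1,023.38652
Levies subtotal = $5,051.3309
After credit = $5,051.3309 − $2,450 = $2,601.3309
Total = $2,601.3309 + $1,068 = $3,669.3309

$3,669.33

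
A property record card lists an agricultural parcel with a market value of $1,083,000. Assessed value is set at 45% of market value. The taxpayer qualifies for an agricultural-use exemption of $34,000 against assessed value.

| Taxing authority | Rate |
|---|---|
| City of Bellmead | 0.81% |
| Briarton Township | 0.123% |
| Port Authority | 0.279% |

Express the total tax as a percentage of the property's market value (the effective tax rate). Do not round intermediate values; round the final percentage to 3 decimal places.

0.507%

Assessed value = $1,083,000 × 0.45 = $487,350
Taxable value = $487,350 − $34,000 = $453,350
City of Bellmead: $453,350 × 0.0081 = $3,672.135
Briarton Township: $453,350 × 0.00123 = $557.6205
Port Authority: $453,350 × 0.00279 = $1,264.8465
Total tax = $5,494.602
Effective rate = $5,494.602 ÷ $1,083,000 = 0.507% of market value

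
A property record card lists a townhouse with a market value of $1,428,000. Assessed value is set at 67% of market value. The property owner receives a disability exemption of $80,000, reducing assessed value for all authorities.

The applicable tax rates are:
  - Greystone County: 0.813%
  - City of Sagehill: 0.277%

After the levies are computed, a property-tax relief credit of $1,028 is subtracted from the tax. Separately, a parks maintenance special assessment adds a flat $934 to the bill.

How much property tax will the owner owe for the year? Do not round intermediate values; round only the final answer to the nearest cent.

Assessed value = $1,428,000 × 0.67 = $956,760
Taxable value = $956,760 − $80,000 = $876,760
Greystone County: $876,760 × 0.00813 = $7,128.0588
City of Sagehill: $876,760 × 0.00277 = $2,428.6252
Levies subtotal = $9,556.684
After credit = $9,556.684 − $1,028 = $8,528.684
Total = $8,528.684 + $934 = $9,462.684

$9,462.68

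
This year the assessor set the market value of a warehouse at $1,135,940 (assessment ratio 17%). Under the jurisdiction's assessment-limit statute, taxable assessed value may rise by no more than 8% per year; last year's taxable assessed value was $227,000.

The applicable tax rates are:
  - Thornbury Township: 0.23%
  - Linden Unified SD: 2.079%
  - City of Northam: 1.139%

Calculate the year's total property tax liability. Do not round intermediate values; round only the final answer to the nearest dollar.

Uncapped assessed value = $1,135,940 × 0.17 = $193,109.8
Cap limit = $227,000 × 1.08 = $245,160
Taxable assessed value = min($193,109.8, $245,160) = $193,109.8 (cap does not bind)
Thornbury Township: $193,109.8 × 0.0023 = $444.15254
Linden Unified SD: $193,109.8 × 0.02079 = $4,014.752742
City of Northam: $193,109.8 × 0.01139 = $2,199.520622
Total = $6,658.425904

$6,658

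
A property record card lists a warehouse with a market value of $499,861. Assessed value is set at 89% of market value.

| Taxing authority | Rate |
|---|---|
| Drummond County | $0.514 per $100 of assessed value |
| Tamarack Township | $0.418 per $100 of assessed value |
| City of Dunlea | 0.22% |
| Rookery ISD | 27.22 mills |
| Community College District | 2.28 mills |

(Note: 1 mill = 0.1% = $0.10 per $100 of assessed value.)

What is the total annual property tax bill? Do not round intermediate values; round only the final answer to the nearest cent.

Assessed value = $499,861 × 0.89 = $444,876.29
Drummond County: $444,876.29 × 0.00514 = $2,286.6641306
Tamarack Township: $444,876.29 × 0.00418 = $1,859.5828922
City of Dunlea: $444,876.29 × 0.0022 = $978.727838
Rookery ISD: $444,876.29 × 0.02722 = $12,109.5326138
Community College District: $444,876.29 × 0.00228 = $1,014.3179412
Total = $18,248.8254158

$18,248.83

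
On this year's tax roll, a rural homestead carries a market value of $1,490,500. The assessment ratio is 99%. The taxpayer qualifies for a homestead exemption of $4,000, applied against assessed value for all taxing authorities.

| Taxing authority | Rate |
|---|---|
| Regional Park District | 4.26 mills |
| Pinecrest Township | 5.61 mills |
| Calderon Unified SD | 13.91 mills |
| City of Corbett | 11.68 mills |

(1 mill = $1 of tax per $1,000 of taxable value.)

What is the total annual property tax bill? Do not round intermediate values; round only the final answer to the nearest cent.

Assessed value = $1,490,500 × 0.99 = $1,475,595
Taxable value = $1,475,595 − $4,000 = $1,471,595
Regional Park District: $1,471,595 × 0.00426 = $6,268.9947
Pinecrest Township: $1,471,595 × 0.00561 = $8,255.64795
Calderon Unified SD: $1,471,595 × 0.01391 = $20,469.88645
City of Corbett: $1,471,595 × 0.01168 = $17,188.2296
Total = $6,268.9947 + $8,255.64795 + $20,469.88645 + $17,188.2296 = $52,182.7587

$52,182.76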